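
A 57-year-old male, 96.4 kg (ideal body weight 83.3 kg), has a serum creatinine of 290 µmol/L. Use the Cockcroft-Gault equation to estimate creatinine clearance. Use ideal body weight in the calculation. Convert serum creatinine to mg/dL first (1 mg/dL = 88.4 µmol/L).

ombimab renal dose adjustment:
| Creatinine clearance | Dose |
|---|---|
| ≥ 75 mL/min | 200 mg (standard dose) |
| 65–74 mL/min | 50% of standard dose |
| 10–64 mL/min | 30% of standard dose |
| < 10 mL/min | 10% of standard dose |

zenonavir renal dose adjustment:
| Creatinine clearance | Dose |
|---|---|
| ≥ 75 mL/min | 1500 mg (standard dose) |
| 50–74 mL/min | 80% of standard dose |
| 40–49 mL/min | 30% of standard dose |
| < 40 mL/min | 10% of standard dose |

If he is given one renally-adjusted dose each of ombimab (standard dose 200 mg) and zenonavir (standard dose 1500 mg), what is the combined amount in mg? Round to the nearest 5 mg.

SCr = 290 / 88.4 = 3.281 mg/dL
CrCl = (140 − 57) × 83.3 / (72 × 3.281) = 6913.9 / 236.23 ≈ 29.3 mL/min
CrCl ≈ 29 mL/min.
ombimab: 10–64 mL/min → 30% of 200 mg = 60 mg.
zenonavir: < 40 mL/min → 10% of 1500 mg = 150 mg.
Total = 60 + 150 = 210 mg.

210 mg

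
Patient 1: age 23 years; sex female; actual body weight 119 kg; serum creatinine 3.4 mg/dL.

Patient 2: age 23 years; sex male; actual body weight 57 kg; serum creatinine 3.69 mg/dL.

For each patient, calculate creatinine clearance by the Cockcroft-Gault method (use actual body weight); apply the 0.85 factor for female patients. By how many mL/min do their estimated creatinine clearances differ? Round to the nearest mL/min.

23 mL/min

Patient 1: CrCl = (140 − 23) × 119 / (72 × 3.4) × 0.85 = 13923.0 / 244.80 × 0.85 ≈ 48.3 mL/min
Patient 2: CrCl = (140 − 23) × 57 / (72 × 3.69) = 6669.0 / 265.68 ≈ 25.1 mL/min
|48.3 − 25.1| = 23.2 mL/min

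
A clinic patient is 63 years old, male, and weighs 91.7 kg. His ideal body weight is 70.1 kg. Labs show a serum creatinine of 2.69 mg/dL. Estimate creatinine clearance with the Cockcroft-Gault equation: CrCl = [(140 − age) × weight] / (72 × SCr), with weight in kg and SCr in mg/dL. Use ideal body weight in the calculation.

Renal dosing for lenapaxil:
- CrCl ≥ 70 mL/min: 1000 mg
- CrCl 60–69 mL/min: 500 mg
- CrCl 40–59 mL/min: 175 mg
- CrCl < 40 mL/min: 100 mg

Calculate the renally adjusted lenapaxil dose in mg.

CrCl = (140 − 63) × 70.1 / (72 × 2.69) = 5397.7 / 193.68 ≈ 27.9 mL/min
CrCl ≈ 28 mL/min → bracket < 40 mL/min.
Dose for this bracket: 100 mg.

100 mg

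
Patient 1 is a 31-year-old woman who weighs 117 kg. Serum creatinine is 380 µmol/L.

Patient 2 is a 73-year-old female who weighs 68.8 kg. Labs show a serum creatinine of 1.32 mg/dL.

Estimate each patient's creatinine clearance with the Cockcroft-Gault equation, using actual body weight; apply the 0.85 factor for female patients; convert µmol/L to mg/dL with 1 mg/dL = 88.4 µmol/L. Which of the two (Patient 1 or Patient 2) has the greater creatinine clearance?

Patient 1: SCr = 380 / 88.4 = 4.299 mg/dL
Patient 1: CrCl = (140 − 31) × 117 / (72 × 4.299) × 0.85 = 12753.0 / 309.53 × 0.85 ≈ 35.0 mL/min
Patient 2: CrCl = (140 − 73) × 68.8 / (72 × 1.32) × 0.85 = 4609.6 / 95.04 × 0.85 ≈ 41.2 mL/min
35.0 vs 41.2 mL/min → Patient 2 is higher.

Patient 2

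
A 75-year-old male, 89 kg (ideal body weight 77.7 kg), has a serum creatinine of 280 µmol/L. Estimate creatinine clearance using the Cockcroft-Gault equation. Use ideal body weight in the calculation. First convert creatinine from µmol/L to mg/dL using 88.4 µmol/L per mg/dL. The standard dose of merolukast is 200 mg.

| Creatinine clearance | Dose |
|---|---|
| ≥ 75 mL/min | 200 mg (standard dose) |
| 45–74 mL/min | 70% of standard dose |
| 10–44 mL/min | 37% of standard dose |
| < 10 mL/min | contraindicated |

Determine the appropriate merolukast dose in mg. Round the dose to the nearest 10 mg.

70 mg

SCr = 280 / 88.4 = 3.167 mg/dL
CrCl = (140 − 75) × 77.7 / (72 × 3.167) = 5050.5 / 228.02 ≈ 22.1 mL/min
CrCl ≈ 22 mL/min → bracket 10–44 mL/min.
37% of 200 mg = 74 mg → 70 mg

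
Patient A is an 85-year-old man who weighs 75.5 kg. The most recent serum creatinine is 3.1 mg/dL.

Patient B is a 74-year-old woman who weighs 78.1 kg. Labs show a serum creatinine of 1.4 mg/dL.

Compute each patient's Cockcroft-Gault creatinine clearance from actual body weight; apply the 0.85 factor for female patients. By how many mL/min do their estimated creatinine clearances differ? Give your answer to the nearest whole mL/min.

Patient A: CrCl = (140 − 85) × 75.5 / (72 × 3.1) = 4152.5 / 223.20 ≈ 18.6 mL/min
Patient B: CrCl = (140 − 74) × 78.1 / (72 × 1.4) × 0.85 = 5154.6 / 100.80 × 0.85 ≈ 43.5 mL/min
|18.6 − 43.5| = 24.9 mL/min

25 mL/min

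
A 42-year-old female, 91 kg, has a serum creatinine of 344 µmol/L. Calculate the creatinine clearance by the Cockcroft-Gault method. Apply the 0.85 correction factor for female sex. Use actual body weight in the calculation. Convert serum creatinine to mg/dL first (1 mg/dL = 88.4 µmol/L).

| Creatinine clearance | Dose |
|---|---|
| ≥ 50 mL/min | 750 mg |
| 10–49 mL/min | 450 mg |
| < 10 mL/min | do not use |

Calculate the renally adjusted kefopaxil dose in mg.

450 mg

SCr = 344 / 88.4 = 3.891 mg/dL
CrCl = (140 − 42) × 91 / (72 × 3.891) × 0.85 = 8918.0 / 280.15 × 0.85 ≈ 27.1 mL/min
CrCl ≈ 27 mL/min → bracket 10–49 mL/min.
Dose for this bracket: 450 mg.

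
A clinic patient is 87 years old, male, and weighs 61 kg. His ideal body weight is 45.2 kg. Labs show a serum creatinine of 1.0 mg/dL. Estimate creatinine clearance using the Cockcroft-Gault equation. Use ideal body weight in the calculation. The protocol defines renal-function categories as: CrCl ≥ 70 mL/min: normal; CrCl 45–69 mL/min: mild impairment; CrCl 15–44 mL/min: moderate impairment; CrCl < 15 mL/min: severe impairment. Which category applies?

CrCl = (140 − 87) × 45.2 / (72 × 1) = 2395.6 / 72.00 ≈ 33.3 mL/min
33 mL/min falls in the 'moderate impairment' range.

moderate impairment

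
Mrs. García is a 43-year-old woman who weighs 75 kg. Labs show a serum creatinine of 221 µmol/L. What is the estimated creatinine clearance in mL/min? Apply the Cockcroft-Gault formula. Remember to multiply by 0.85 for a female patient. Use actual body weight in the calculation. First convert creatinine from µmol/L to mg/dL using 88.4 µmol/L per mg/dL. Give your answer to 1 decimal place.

34.4 mL/min

SCr = 221 / 88.4 = 2.5 mg/dL
CrCl = (140 − 43) × 75 / (72 × 2.5) × 0.85 = 7275.0 / 180.00 × 0.85 ≈ 34.4 mL/min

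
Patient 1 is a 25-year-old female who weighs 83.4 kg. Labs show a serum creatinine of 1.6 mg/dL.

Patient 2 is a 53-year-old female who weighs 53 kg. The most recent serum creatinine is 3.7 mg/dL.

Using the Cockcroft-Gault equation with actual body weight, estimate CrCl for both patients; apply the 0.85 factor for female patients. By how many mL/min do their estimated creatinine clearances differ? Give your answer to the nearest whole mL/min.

Patient 1: CrCl = (140 − 25) × 83.4 / (72 × 1.6) × 0.85 = 9591.0 / 115.20 × 0.85 ≈ 70.8 mL/min
Patient 2: CrCl = (140 − 53) × 53 / (72 × 3.7) × 0.85 = 4611.0 / 266.40 × 0.85 ≈ 14.7 mL/min
|70.8 − 14.7| = 56.1 mL/min

56 mL/min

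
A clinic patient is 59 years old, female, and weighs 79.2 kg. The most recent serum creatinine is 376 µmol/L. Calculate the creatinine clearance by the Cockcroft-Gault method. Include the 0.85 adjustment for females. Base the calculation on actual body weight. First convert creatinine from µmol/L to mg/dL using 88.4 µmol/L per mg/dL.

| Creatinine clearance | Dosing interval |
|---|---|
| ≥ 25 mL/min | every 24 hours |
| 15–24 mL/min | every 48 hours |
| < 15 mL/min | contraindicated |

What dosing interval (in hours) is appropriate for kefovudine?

every 48 hours

SCr = 376 / 88.4 = 4.253 mg/dL
CrCl = (140 − 59) × 79.2 / (72 × 4.253) × 0.85 = 6415.2 / 306.22 × 0.85 ≈ 17.8 mL/min
CrCl ≈ 18 mL/min → bracket 15–24 mL/min → every 48 hours.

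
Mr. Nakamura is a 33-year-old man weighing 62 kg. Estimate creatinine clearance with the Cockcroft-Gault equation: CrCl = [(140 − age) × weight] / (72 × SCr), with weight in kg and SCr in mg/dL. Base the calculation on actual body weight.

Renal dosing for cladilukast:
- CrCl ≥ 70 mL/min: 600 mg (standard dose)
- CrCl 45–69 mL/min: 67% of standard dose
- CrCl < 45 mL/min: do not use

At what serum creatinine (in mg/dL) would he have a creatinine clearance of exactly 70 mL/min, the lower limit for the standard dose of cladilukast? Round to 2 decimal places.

1.32 mg/dL

Standard dose requires CrCl ≥ 70 mL/min.
Set (140 − 33) × 62 / (72 × SCr) = 70
SCr = (140 − 33) × 62 / (72 × 70) = 1.316 mg/dL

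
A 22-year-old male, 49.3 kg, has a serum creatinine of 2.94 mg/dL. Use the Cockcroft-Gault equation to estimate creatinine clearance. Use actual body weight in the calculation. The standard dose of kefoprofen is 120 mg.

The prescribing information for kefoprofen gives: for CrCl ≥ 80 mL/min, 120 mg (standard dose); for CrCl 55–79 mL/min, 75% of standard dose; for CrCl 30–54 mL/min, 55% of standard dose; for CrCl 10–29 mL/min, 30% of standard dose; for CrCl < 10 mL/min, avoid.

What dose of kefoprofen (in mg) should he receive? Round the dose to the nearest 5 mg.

CrCl = (140 − 22) × 49.3 / (72 × 2.94) = 5817.4 / 211.68 ≈ 27.5 mL/min
CrCl ≈ 27 mL/min → bracket 10–29 mL/min.
30% of 120 mg = 36 mg → 35 mg

35 mg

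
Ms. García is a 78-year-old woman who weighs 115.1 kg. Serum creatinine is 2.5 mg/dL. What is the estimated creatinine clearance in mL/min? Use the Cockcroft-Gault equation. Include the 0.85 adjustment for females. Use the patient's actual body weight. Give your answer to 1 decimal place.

CrCl = (140 − 78) × 115.1 / (72 × 2.5) × 0.85 = 7136.2 / 180.00 × 0.85 ≈ 33.7 mL/min

33.7 mL/min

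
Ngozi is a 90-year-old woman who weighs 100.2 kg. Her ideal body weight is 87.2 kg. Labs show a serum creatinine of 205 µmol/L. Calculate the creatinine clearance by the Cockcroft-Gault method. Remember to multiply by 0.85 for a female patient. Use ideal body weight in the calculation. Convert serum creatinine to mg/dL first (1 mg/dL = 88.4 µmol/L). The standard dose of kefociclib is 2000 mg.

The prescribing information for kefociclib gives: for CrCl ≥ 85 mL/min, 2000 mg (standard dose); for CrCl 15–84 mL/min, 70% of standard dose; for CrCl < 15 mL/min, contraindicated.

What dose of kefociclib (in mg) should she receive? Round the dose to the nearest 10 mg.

1400 mg

SCr = 205 / 88.4 = 2.319 mg/dL
CrCl = (140 − 90) × 87.2 / (72 × 2.319) × 0.85 = 4360.0 / 166.97 × 0.85 ≈ 22.2 mL/min
CrCl ≈ 22 mL/min → bracket 15–84 mL/min.
70% of 2000 mg = 1400 mg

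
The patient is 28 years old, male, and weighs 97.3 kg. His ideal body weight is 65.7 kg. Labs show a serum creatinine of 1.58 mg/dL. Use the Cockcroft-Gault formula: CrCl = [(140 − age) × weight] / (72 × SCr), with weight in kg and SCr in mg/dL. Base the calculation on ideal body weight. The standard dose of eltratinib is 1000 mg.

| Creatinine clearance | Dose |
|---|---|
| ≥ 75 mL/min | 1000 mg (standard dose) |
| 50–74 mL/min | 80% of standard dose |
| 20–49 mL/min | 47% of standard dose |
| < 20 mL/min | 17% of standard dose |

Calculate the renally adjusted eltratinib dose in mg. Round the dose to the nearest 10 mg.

800 mg

CrCl = (140 − 28) × 65.7 / (72 × 1.58) = 7358.4 / 113.76 ≈ 64.7 mL/min
CrCl ≈ 65 mL/min → bracket 50–74 mL/min.
80% of 1000 mg = 800 mg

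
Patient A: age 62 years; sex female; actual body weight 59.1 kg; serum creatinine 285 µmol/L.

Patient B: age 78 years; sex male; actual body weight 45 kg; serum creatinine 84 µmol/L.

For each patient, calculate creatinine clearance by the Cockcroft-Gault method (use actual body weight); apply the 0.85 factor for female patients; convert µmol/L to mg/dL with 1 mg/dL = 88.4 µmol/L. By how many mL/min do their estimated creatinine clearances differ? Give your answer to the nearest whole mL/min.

24 mL/min

Patient A: SCr = 285 / 88.4 = 3.224 mg/dL
Patient A: CrCl = (140 − 62) × 59.1 / (72 × 3.224) × 0.85 = 4609.8 / 232.13 × 0.85 ≈ 16.9 mL/min
Patient B: SCr = 84 / 88.4 = 0.95 mg/dL
Patient B: CrCl = (140 − 78) × 45 / (72 × 0.95) = 2790.0 / 68.40 ≈ 40.8 mL/min
|16.9 − 40.8| = 23.9 mL/min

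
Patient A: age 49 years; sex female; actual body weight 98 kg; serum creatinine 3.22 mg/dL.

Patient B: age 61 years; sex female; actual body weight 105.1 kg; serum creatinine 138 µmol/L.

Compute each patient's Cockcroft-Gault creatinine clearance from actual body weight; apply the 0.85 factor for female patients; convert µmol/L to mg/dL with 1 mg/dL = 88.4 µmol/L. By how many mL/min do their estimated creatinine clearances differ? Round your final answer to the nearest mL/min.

30 mL/min

Patient A: CrCl = (140 − 49) × 98 / (72 × 3.22) × 0.85 = 8918.0 / 231.84 × 0.85 ≈ 32.7 mL/min
Patient B: SCr = 138 / 88.4 = 1.561 mg/dL
Patient B: CrCl = (140 − 61) × 105.1 / (72 × 1.561) × 0.85 = 8302.9 / 112.39 × 0.85 ≈ 62.8 mL/min
|32.7 − 62.8| = 30.1 mL/min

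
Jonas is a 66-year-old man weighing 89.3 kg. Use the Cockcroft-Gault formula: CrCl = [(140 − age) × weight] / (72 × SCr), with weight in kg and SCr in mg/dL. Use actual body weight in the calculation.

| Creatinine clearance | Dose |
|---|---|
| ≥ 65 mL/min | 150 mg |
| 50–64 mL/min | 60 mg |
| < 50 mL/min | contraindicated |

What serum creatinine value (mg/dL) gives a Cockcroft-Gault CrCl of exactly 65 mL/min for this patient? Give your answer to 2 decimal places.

1.41 mg/dL

Standard dose requires CrCl ≥ 65 mL/min.
Set (140 − 66) × 89.3 / (72 × SCr) = 65
SCr = (140 − 66) × 89.3 / (72 × 65) = 1.412 mg/dL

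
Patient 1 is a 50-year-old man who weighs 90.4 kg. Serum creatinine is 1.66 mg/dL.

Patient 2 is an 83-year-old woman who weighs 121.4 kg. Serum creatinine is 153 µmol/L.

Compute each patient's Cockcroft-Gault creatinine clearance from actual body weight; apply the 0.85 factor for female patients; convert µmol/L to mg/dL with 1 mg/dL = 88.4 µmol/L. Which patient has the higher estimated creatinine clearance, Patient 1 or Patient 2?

Patient 1: CrCl = (140 − 50) × 90.4 / (72 × 1.66) = 8136.0 / 119.52 ≈ 68.1 mL/min
Patient 2: SCr = 153 / 88.4 = 1.731 mg/dL
Patient 2: CrCl = (140 − 83) × 121.4 / (72 × 1.731) × 0.85 = 6919.8 / 124.63 × 0.85 ≈ 47.2 mL/min
68.1 vs 47.2 mL/min → Patient 1 is higher.

Patient 1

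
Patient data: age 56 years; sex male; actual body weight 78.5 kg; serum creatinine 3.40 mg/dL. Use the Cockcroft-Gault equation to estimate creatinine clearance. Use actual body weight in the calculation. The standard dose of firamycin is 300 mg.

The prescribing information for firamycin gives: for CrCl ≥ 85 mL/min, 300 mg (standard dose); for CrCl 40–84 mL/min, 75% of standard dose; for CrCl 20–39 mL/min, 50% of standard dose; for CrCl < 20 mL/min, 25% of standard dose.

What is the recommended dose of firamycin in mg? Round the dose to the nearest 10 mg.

CrCl = (140 − 56) × 78.5 / (72 × 3.4) = 6594.0 / 244.80 ≈ 26.9 mL/min
CrCl ≈ 27 mL/min → bracket 20–39 mL/min.
50% of 300 mg = 150 mg

150 mg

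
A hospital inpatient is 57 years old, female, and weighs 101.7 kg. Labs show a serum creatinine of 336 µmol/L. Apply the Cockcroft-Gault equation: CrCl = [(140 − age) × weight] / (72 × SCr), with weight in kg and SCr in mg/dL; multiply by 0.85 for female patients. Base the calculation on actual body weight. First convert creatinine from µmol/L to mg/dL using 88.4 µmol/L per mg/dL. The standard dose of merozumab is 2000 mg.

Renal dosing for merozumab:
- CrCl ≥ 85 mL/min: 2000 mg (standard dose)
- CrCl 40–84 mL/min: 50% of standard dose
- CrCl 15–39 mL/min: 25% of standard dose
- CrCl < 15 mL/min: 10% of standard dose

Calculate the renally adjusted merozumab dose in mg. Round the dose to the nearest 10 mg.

SCr = 336 / 88.4 = 3.801 mg/dL
CrCl = (140 − 57) × 101.7 / (72 × 3.801) × 0.85 = 8441.1 / 273.67 × 0.85 ≈ 26.2 mL/min
CrCl ≈ 26 mL/min → bracket 15–39 mL/min.
25% of 2000 mg = 500 mg

500 mg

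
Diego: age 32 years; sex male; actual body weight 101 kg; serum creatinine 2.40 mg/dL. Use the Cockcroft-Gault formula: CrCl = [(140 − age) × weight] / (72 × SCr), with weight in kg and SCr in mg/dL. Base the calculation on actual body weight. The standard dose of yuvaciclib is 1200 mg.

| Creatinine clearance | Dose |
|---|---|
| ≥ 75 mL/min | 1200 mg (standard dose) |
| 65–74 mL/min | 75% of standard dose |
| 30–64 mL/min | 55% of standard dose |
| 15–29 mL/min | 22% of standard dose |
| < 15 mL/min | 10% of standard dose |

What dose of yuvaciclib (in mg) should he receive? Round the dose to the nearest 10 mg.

CrCl = (140 − 32) × 101 / (72 × 2.4) = 10908.0 / 172.80 ≈ 63.1 mL/min
CrCl ≈ 63 mL/min → bracket 30–64 mL/min.
55% of 1200 mg = 660 mg

660 mg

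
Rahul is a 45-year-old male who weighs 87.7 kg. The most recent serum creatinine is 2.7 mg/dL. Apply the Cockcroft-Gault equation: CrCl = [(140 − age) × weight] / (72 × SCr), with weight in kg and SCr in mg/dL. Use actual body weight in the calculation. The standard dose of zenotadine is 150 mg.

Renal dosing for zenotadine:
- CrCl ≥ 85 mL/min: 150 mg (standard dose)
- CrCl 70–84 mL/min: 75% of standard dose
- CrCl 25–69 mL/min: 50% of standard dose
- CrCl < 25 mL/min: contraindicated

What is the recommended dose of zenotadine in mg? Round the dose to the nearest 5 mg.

75 mg

CrCl = (140 − 45) × 87.7 / (72 × 2.7) = 8331.5 / 194.40 ≈ 42.9 mL/min
CrCl ≈ 43 mL/min → bracket 25–69 mL/min.
50% of 150 mg = 75 mg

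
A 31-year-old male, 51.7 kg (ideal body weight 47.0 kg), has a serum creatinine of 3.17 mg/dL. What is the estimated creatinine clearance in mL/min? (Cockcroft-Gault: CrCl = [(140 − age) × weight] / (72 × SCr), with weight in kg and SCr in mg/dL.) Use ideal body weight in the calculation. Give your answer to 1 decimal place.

CrCl = (140 − 31) × 47 / (72 × 3.17) = 5123.0 / 228.24 ≈ 22.4 mL/min

22.4 mL/min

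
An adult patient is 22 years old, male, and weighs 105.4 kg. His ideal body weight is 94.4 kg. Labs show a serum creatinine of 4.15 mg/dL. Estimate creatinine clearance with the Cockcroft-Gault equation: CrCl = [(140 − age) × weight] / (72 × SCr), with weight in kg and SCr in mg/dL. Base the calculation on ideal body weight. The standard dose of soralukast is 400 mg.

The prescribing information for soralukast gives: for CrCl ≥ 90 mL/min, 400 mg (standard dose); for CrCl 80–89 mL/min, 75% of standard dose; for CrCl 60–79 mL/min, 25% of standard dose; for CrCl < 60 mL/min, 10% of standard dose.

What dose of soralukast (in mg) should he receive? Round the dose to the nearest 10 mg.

40 mg

CrCl = (140 − 22) × 94.4 / (72 × 4.15) = 11139.2 / 298.80 ≈ 37.3 mL/min
CrCl ≈ 37 mL/min → bracket < 60 mL/min.
10% of 400 mg = 40 mg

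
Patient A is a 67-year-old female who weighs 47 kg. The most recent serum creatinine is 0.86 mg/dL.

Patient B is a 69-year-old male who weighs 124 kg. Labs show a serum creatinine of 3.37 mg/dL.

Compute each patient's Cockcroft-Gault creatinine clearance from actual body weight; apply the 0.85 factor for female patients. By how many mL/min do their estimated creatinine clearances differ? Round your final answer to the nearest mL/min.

11 mL/min

Patient A: CrCl = (140 − 67) × 47 / (72 × 0.86) × 0.85 = 3431.0 / 61.92 × 0.85 ≈ 47.1 mL/min
Patient B: CrCl = (140 − 69) × 124 / (72 × 3.37) = 8804.0 / 242.64 ≈ 36.3 mL/min
|47.1 − 36.3| = 10.8 mL/min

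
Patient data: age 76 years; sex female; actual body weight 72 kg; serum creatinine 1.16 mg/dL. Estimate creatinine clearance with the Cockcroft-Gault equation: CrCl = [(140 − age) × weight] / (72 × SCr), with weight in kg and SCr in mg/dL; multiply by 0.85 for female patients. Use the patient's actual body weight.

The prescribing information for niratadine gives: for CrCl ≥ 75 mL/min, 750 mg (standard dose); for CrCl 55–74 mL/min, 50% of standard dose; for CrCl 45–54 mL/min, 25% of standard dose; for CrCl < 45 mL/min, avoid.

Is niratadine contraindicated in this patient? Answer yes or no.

CrCl = (140 − 76) × 72 / (72 × 1.16) × 0.85 = 4608.0 / 83.52 × 0.85 ≈ 46.9 mL/min
CrCl ≈ 47 mL/min, which is ≥ 45 mL/min.

no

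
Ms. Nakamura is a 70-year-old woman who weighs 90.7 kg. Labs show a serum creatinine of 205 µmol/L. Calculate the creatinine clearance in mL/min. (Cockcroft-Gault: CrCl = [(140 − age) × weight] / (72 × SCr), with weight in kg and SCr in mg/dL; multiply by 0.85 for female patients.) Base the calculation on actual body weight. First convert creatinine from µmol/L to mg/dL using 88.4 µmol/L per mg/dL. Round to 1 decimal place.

32.3 mL/min

SCr = 205 / 88.4 = 2.319 mg/dL
CrCl = (140 − 70) × 90.7 / (72 × 2.319) × 0.85 = 6349.0 / 166.97 × 0.85 ≈ 32.3 mL/min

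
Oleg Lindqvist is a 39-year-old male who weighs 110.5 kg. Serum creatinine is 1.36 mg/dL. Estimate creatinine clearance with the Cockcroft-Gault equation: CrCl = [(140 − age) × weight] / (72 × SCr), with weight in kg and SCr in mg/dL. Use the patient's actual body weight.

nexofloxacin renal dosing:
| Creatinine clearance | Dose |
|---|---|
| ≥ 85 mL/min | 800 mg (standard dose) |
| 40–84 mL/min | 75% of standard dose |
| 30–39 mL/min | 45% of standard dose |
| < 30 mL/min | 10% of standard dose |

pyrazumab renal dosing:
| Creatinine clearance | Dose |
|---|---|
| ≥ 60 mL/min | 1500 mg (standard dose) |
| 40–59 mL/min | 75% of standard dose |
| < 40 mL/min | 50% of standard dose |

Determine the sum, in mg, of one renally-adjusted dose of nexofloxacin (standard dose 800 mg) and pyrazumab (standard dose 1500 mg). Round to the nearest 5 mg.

CrCl = (140 − 39) × 110.5 / (72 × 1.36) = 11160.5 / 97.92 ≈ 114.0 mL/min
CrCl ≈ 114 mL/min.
nexofloxacin: ≥ 85 mL/min → 100% of 800 mg = 800 mg.
pyrazumab: ≥ 60 mL/min → 100% of 1500 mg = 1500 mg.
Total = 800 + 1500 = 2300 mg.

2300 mg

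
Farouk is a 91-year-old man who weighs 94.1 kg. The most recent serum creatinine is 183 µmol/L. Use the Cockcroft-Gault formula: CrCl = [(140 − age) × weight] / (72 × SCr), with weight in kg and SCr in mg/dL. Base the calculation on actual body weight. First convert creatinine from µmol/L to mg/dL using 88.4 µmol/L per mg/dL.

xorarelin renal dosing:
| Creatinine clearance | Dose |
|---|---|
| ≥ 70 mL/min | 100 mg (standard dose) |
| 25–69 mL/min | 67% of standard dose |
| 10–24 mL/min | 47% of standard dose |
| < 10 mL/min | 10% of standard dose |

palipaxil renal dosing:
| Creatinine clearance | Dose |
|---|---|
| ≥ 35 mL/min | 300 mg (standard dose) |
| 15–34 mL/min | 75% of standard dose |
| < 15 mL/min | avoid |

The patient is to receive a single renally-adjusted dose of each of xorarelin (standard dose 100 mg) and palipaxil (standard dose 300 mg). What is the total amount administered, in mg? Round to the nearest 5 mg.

290 mg

SCr = 183 / 88.4 = 2.07 mg/dL
CrCl = (140 − 91) × 94.1 / (72 × 2.07) = 4610.9 / 149.04 ≈ 30.9 mL/min
CrCl ≈ 31 mL/min.
xorarelin: 25–69 mL/min → 67% of 100 mg = 67 mg.
palipaxil: 15–34 mL/min → 75% of 300 mg = 225 mg.
Total = 67 + 225 = 292 mg.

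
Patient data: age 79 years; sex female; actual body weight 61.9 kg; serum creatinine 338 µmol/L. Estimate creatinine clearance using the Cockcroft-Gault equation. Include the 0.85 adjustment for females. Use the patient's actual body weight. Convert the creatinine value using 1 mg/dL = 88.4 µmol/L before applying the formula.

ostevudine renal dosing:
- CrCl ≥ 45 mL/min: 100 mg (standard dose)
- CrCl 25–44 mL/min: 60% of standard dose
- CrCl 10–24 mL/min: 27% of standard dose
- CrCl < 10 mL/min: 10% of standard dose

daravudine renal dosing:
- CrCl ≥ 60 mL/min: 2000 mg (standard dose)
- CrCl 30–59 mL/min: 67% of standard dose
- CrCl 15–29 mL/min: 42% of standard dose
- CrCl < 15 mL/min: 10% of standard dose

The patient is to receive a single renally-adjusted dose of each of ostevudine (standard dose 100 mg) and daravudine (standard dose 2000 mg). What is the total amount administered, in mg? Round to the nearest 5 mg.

225 mg

SCr = 338 / 88.4 = 3.824 mg/dL
CrCl = (140 − 79) × 61.9 / (72 × 3.824) × 0.85 = 3775.9 / 275.33 × 0.85 ≈ 11.7 mL/min
CrCl ≈ 12 mL/min.
ostevudine: 10–24 mL/min → 27% of 100 mg = 27 mg.
daravudine: < 15 mL/min → 10% of 2000 mg = 200 mg.
Total = 27 + 200 = 227 mg.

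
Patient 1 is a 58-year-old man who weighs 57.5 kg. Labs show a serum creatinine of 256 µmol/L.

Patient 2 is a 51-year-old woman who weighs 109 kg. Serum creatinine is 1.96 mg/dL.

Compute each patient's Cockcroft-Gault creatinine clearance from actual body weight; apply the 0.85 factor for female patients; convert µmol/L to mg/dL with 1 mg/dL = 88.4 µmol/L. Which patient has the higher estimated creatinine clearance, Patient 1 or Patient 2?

Patient 1: SCr = 256 / 88.4 = 2.896 mg/dL
Patient 1: CrCl = (140 − 58) × 57.5 / (72 × 2.896) = 4715.0 / 208.51 ≈ 22.6 mL/min
Patient 2: CrCl = (140 − 51) × 109 / (72 × 1.96) × 0.85 = 9701.0 / 141.12 × 0.85 ≈ 58.4 mL/min
22.6 vs 58.4 mL/min → Patient 2 is higher.

Patient 2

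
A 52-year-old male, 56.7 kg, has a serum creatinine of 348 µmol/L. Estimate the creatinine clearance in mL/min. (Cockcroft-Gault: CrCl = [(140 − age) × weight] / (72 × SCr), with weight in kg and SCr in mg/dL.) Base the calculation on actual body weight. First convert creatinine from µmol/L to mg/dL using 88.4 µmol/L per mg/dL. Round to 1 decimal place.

SCr = 348 / 88.4 = 3.937 mg/dL
CrCl = (140 − 52) × 56.7 / (72 × 3.937) = 4989.6 / 283.46 ≈ 17.6 mL/min

17.6 mL/min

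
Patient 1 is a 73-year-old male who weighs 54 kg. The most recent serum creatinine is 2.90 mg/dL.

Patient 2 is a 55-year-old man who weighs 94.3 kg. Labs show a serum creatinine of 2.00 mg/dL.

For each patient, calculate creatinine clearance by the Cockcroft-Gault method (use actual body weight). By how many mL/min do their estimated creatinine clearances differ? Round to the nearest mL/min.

Patient 1: CrCl = (140 − 73) × 54 / (72 × 2.9) = 3618.0 / 208.80 ≈ 17.3 mL/min
Patient 2: CrCl = (140 − 55) × 94.3 / (72 × 2) = 8015.5 / 144.00 ≈ 55.7 mL/min
|17.3 − 55.7| = 38.4 mL/min

38 mL/min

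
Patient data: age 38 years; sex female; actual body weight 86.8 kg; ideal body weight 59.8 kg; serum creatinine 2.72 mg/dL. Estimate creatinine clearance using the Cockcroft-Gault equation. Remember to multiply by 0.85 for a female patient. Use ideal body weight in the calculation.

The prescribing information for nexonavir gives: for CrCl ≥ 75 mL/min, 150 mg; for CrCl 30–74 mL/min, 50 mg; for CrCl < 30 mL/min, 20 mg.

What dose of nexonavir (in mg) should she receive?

20 mg

CrCl = (140 − 38) × 59.8 / (72 × 2.72) × 0.85 = 6099.6 / 195.84 × 0.85 ≈ 26.5 mL/min
CrCl ≈ 26 mL/min → bracket < 30 mL/min.
Dose for this bracket: 20 mg.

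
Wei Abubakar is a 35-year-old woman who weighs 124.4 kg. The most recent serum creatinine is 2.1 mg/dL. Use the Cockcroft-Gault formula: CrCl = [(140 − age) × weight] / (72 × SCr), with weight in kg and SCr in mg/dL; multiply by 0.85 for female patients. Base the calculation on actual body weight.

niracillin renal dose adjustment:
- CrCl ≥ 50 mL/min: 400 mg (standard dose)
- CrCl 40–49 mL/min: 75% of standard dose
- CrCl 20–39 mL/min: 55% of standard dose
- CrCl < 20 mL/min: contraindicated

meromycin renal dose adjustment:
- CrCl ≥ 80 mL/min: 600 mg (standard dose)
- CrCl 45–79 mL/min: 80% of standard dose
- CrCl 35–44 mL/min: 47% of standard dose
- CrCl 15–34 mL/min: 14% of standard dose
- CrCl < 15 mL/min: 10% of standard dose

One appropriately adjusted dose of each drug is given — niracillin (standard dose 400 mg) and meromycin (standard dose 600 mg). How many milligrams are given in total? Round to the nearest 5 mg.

CrCl = (140 − 35) × 124.4 / (72 × 2.1) × 0.85 = 13062.0 / 151.20 × 0.85 ≈ 73.4 mL/min
CrCl ≈ 73 mL/min.
niracillin: ≥ 50 mL/min → 100% of 400 mg = 400 mg.
meromycin: 45–79 mL/min → 80% of 600 mg = 480 mg.
Total = 400 + 480 = 880 mg.

880 mg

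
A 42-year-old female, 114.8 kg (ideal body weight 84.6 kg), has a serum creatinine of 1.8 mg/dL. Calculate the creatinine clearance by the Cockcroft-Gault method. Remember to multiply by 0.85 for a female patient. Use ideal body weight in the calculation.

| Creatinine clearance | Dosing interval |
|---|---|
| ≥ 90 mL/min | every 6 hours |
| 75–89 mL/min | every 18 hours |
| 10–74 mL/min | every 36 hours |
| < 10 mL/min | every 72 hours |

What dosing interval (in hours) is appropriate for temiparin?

CrCl = (140 − 42) × 84.6 / (72 × 1.8) × 0.85 = 8290.8 / 129.60 × 0.85 ≈ 54.4 mL/min
CrCl ≈ 54 mL/min → bracket 10–74 mL/min → every 36 hours.

every 36 hours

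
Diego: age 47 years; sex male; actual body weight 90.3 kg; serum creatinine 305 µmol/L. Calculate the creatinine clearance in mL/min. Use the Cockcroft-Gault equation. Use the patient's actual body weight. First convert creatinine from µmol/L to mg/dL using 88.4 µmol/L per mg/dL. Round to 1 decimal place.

SCr = 305 / 88.4 = 3.45 mg/dL
CrCl = (140 − 47) × 90.3 / (72 × 3.45) = 8397.9 / 248.40 ≈ 33.8 mL/min

33.8 mL/min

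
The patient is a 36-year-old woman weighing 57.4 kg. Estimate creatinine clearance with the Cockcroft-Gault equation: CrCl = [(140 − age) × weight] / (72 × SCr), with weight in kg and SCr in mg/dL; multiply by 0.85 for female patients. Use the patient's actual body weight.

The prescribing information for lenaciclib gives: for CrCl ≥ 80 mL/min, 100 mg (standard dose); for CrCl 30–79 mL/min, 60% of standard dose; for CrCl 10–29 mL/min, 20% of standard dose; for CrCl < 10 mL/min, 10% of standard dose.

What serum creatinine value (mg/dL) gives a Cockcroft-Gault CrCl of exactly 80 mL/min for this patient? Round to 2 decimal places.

Standard dose requires CrCl ≥ 80 mL/min.
Set (140 − 36) × 57.4 × 0.85 / (72 × SCr) = 80
SCr = (140 − 36) × 57.4 × 0.85 / (72 × 80) = 0.881 mg/dL

0.88 mg/dL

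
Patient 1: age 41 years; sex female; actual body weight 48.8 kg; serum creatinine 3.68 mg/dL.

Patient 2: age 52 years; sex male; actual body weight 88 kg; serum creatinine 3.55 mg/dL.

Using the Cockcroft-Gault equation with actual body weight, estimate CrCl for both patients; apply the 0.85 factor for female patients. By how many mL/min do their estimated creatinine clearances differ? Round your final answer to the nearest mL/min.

Patient 1: CrCl = (140 − 41) × 48.8 / (72 × 3.68) × 0.85 = 4831.2 / 264.96 × 0.85 ≈ 15.5 mL/min
Patient 2: CrCl = (140 − 52) × 88 / (72 × 3.55) = 7744.0 / 255.60 ≈ 30.3 mL/min
|15.5 − 30.3| = 14.8 mL/min

15 mL/min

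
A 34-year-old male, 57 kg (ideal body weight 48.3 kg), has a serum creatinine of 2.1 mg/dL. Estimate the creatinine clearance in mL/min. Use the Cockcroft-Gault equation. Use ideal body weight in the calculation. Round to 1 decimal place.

CrCl = (140 − 34) × 48.3 / (72 × 2.1) = 5119.8 / 151.20 ≈ 33.9 mL/min

33.9 mL/min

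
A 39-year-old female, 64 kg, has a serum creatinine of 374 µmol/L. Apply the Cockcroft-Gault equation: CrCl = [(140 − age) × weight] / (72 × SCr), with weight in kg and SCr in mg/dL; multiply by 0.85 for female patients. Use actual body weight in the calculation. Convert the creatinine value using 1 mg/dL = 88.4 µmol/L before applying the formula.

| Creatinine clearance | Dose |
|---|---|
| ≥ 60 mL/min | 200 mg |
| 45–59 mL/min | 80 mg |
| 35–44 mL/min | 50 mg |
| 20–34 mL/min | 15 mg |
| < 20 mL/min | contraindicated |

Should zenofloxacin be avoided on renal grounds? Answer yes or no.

SCr = 374 / 88.4 = 4.231 mg/dL
CrCl = (140 − 39) × 64 / (72 × 4.231) × 0.85 = 6464.0 / 304.63 × 0.85 ≈ 18.0 mL/min
CrCl ≈ 18 mL/min, which is < 20 mL/min.

yes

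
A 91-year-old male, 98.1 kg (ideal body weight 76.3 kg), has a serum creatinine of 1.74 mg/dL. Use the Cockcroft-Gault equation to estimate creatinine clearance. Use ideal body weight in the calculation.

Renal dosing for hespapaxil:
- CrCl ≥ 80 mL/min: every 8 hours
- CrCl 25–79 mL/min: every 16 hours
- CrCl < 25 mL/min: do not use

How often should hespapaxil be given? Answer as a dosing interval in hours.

CrCl = (140 − 91) × 76.3 / (72 × 1.74) = 3738.7 / 125.28 ≈ 29.8 mL/min
CrCl ≈ 30 mL/min → bracket 25–79 mL/min → every 16 hours.

every 16 hours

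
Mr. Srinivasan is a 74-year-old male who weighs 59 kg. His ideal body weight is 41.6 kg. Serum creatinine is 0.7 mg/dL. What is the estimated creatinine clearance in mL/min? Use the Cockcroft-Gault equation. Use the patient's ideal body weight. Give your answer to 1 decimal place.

CrCl = (140 − 74) × 41.6 / (72 × 0.7) = 2745.6 / 50.40 ≈ 54.5 mL/min

54.5 mL/min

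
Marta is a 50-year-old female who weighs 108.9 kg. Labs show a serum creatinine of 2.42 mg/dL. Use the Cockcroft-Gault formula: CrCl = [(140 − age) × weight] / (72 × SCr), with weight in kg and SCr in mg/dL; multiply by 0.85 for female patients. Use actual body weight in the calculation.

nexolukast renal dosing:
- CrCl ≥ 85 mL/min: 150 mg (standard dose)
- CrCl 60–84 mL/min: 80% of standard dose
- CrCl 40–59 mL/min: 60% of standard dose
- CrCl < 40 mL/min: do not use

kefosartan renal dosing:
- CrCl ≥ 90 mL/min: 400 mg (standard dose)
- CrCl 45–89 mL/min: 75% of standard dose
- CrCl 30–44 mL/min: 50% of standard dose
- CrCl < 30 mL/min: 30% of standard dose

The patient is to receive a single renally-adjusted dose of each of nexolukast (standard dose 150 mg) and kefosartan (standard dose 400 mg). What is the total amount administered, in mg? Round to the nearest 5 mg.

390 mg

CrCl = (140 − 50) × 108.9 / (72 × 2.42) × 0.85 = 9801.0 / 174.24 × 0.85 ≈ 47.8 mL/min
CrCl ≈ 48 mL/min.
nexolukast: 40–59 mL/min → 60% of 150 mg = 90 mg.
kefosartan: 45–89 mL/min → 75% of 400 mg = 300 mg.
Total = 90 + 300 = 390 mg.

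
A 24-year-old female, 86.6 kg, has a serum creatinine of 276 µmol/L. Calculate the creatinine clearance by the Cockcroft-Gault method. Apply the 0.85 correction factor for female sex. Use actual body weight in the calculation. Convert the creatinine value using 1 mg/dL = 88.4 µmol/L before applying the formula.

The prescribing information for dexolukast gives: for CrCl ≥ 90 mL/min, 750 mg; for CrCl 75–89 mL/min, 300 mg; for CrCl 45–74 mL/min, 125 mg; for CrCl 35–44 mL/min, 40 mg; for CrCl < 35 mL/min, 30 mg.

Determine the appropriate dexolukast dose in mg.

40 mg

SCr = 276 / 88.4 = 3.122 mg/dL
CrCl = (140 − 24) × 86.6 / (72 × 3.122) × 0.85 = 10045.6 / 224.78 × 0.85 ≈ 38.0 mL/min
CrCl ≈ 38 mL/min → bracket 35–44 mL/min.
Dose for this bracket: 40 mg.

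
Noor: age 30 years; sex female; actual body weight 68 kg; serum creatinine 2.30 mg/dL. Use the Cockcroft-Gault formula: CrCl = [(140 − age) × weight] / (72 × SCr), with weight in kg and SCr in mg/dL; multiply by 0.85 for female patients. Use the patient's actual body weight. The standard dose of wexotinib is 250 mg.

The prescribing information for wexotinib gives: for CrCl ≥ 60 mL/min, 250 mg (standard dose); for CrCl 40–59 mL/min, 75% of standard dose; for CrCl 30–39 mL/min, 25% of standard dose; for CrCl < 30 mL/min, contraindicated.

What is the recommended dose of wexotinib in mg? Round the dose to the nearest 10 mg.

60 mg

CrCl = (140 − 30) × 68 / (72 × 2.3) × 0.85 = 7480.0 / 165.60 × 0.85 ≈ 38.4 mL/min
CrCl ≈ 38 mL/min → bracket 30–39 mL/min.
25% of 250 mg = 62.5 mg → 60 mg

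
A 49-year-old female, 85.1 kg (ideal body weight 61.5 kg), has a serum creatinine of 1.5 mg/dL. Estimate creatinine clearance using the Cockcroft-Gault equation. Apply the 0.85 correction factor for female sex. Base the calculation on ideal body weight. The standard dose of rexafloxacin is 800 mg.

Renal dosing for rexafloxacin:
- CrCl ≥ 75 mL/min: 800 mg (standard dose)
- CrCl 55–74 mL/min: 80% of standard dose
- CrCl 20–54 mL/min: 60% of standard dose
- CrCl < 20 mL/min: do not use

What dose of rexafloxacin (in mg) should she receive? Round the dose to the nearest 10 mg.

480 mg

CrCl = (140 − 49) × 61.5 / (72 × 1.5) × 0.85 = 5596.5 / 108.00 × 0.85 ≈ 44.0 mL/min
CrCl ≈ 44 mL/min → bracket 20–54 mL/min.
60% of 800 mg = 480 mg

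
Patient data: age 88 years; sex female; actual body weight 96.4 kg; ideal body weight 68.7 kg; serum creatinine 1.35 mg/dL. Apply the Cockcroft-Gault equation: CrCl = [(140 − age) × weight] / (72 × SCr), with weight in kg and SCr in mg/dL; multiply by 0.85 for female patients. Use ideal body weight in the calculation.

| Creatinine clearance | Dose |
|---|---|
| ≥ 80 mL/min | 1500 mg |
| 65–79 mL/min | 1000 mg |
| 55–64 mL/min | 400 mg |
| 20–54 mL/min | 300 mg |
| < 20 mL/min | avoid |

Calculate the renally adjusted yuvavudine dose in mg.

CrCl = (140 − 88) × 68.7 / (72 × 1.35) × 0.85 = 3572.4 / 97.20 × 0.85 ≈ 31.2 mL/min
CrCl ≈ 31 mL/min → bracket 20–54 mL/min.
Dose for this bracket: 300 mg.

300 mg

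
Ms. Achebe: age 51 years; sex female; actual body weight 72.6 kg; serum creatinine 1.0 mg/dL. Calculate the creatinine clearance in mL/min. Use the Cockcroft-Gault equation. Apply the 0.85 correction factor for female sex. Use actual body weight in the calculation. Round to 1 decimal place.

76.3 mL/min

CrCl = (140 − 51) × 72.6 / (72 × 1) × 0.85 = 6461.4 / 72.00 × 0.85 ≈ 76.3 mL/min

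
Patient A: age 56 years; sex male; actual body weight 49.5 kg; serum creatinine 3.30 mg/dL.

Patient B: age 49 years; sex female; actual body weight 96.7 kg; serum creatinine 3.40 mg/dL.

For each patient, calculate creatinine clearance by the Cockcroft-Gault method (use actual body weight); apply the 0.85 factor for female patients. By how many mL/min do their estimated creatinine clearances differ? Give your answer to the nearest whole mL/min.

13 mL/min

Patient A: CrCl = (140 − 56) × 49.5 / (72 × 3.3) = 4158.0 / 237.60 ≈ 17.5 mL/min
Patient B: CrCl = (140 − 49) × 96.7 / (72 × 3.4) × 0.85 = 8799.7 / 244.80 × 0.85 ≈ 30.6 mL/min
|17.5 − 30.6| = 13.1 mL/min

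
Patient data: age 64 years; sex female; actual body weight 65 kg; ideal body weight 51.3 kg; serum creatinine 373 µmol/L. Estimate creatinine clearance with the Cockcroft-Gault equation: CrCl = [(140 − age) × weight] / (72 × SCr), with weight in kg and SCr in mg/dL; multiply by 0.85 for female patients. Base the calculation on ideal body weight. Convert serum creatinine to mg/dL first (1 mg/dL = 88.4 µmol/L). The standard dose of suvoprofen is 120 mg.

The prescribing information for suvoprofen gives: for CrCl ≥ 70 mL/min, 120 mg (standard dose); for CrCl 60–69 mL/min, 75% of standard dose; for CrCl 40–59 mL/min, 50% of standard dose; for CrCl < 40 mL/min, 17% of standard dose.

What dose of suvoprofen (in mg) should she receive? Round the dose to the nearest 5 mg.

SCr = 373 / 88.4 = 4.219 mg/dL
CrCl = (140 − 64) × 51.3 / (72 × 4.219) × 0.85 = 3898.8 / 303.77 × 0.85 ≈ 10.9 mL/min
CrCl ≈ 11 mL/min → bracket < 40 mL/min.
17% of 120 mg = 20.4 mg → 20 mg

20 mg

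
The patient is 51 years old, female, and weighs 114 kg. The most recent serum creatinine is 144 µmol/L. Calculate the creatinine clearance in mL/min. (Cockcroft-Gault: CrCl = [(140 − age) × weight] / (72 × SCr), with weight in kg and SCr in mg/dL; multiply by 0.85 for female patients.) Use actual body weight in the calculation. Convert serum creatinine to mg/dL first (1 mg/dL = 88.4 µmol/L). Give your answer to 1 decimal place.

SCr = 144 / 88.4 = 1.629 mg/dL
CrCl = (140 − 51) × 114 / (72 × 1.629) × 0.85 = 10146.0 / 117.29 × 0.85 ≈ 73.5 mL/min

73.5 mL/min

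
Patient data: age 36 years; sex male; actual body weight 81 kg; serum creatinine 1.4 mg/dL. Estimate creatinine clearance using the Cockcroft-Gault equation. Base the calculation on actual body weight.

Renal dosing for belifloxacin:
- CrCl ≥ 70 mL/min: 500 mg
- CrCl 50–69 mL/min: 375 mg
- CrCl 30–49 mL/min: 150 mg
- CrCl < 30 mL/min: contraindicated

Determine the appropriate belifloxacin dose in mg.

500 mg

CrCl = (140 − 36) × 81 / (72 × 1.4) = 8424.0 / 100.80 ≈ 83.6 mL/min
CrCl ≈ 84 mL/min → bracket ≥ 70 mL/min.
Dose for this bracket: 500 mg.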